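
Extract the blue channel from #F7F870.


Color: #F7F870
R = F7 = 247
G = F8 = 248
B = 70 = 112
Blue = 112


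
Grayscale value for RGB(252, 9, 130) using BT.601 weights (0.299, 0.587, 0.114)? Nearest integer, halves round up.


Gray = 0.299×R + 0.587×G + 0.114×B
Gray = 0.299×252 + 0.587×9 + 0.114×130
Gray = 75.348 + 5.283 + 14.820
Gray = 95.451 → round half up → 95
Gray = 95


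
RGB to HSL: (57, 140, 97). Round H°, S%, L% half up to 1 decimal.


Normalize: R'=57/255≈0.2235, G'=140/255≈0.5490, B'=97/255≈0.3804
Max=140/255, Min=57/255, Δ=Max-Min=83/255
L = (Max+Min)/2 = (140+57)/510 = 197/510 = 0.38627… → L = 38.6%
L ≤ 0.5 → S = Δ/(Max+Min) = 83/(140+57) = 83/197 = 0.42131… → S = 42.1%
(the 1/255 factors cancel in S and H, so raw channel differences can be used)
Max is G' → H = 60 × ((B-R)/Δ + 2) = 60 × ((97-57)/83 + 2)
  40/83 + 2 = 0.4819… + 2 = 2.4819…
  H = 60 × 2.4819… = 148.915…° → H = 148.9°
= HSL(148.9°, 42.1%, 38.6%)


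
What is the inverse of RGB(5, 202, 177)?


Invert: (255-R, 255-G, 255-B)
R: 255-5 = 250
G: 255-202 = 53
B: 255-177 = 78
= RGB(250, 53, 78)


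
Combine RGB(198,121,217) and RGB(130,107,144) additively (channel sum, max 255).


Additive: each channel = min(255, C₁+C₂)
R: 198+130 = 328 → 255
G: 121+107 = 228 → 228
B: 217+144 = 361 → 255
= RGB(255, 228, 255)


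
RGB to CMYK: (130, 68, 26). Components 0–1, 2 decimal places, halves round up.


R'=130/255≈0.5098, G'=68/255≈0.2667, B'=26/255≈0.1020
K = 1 - max(R',G',B') = 1 - 130/255 = 125/255 = 0.49019… → 0.49
(1-R'-K)/(1-K) simplifies to (max-R)/max with max = 130:
C = (130-130)/130 = 0/130 = 0 → 0.00
M = (130-68)/130 = 62/130 = 0.47692… → 0.48
Y = (130-26)/130 = 104/130 = 0.8 → 0.80
= CMYK(0.00, 0.48, 0.80, 0.49)


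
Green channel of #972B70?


Color: #972B70
R = 97 = 151
G = 2B = 43
B = 70 = 112
Green = 43


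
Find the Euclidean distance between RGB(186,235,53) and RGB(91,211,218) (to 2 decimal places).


d = √[(R₁-R₂)² + (G₁-G₂)² + (B₁-B₂)²]
d = √[(186-91)² + (235-211)² + (53-218)²]
d = √[9025 + 576 + 27225]
d = √36826
d ≈ 191.90


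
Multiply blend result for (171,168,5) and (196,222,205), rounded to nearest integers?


Multiply: C = A×B/255, rounded to nearest integer
R: 171×196/255 = 33516/255 ≈ 131.435 → 131
G: 168×222/255 = 37296/255 ≈ 146.259 → 146
B: 5×205/255 = 1025/255 ≈ 4.020 → 4
= RGB(131, 146, 4)


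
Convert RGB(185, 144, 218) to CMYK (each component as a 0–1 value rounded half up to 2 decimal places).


R'=185/255≈0.7255, G'=144/255≈0.5647, B'=218/255≈0.8549
K = 1 - max(R',G',B') = 1 - 218/255 = 37/255 = 0.14509… → 0.15
(1-R'-K)/(1-K) simplifies to (max-R)/max with max = 218:
C = (218-185)/218 = 33/218 = 0.15137… → 0.15
M = (218-144)/218 = 74/218 = 0.33944… → 0.34
Y = (218-218)/218 = 0/218 = 0 → 0.00
= CMYK(0.15, 0.34, 0.00, 0.15)


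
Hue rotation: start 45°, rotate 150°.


New hue = (H + rotation) mod 360
New hue = (45 + 150) mod 360
= 195 mod 360
= 195°


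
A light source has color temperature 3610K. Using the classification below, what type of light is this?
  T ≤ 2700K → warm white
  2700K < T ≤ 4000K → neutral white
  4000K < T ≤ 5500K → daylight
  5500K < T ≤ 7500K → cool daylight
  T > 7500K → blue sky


Temperature: 3610K
2700K < 3610K ≤ 4000K → neutral white
Classification: neutral white


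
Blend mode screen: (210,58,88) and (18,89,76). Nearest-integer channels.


Screen: C = 255 - (255-A)×(255-B)/255, rounded to nearest integer
R: 255 - (255-210)×(255-18)/255 = 255 - 10665/255 ≈ 255 - 41.824 = 213.176 → 213
G: 255 - (255-58)×(255-89)/255 = 255 - 32702/255 ≈ 255 - 128.243 = 126.757 → 127
B: 255 - (255-88)×(255-76)/255 = 255 - 29893/255 ≈ 255 - 117.227 = 137.773 → 138
= RGB(213, 127, 138)


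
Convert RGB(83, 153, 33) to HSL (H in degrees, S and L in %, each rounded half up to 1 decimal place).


Normalize: R'=83/255≈0.3255, G'=153/255≈0.6000, B'=33/255≈0.1294
Max=153/255, Min=33/255, Δ=Max-Min=120/255
L = (Max+Min)/2 = (153+33)/510 = 186/510 = 0.36470… → L = 36.5%
L ≤ 0.5 → S = Δ/(Max+Min) = 120/(153+33) = 120/186 = 0.64516… → S = 64.5%
(the 1/255 factors cancel in S and H, so raw channel differences can be used)
Max is G' → H = 60 × ((B-R)/Δ + 2) = 60 × ((33-83)/120 + 2)
  -50/120 + 2 = -0.4166… + 2 = 1.5833…
  H = 60 × 1.5833… = 95° → H = 95.0°
= HSL(95.0°, 64.5%, 36.5%)


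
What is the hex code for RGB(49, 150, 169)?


R = 49 → 31 (hex)
G = 150 → 96 (hex)
B = 169 → A9 (hex)
Hex = #3196A9


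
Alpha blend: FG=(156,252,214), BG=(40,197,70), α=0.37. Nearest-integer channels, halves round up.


C = α×F + (1-α)×B, with 1-α = 0.63
R: 0.37×156 + 0.63×40 = 57.72 + 25.20 = 82.92 → 83
G: 0.37×252 + 0.63×197 = 93.24 + 124.11 = 217.35 → 217
B: 0.37×214 + 0.63×70 = 79.18 + 44.10 = 123.28 → 123
= RGB(83, 217, 123)


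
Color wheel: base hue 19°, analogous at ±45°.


Base hue: 19°
Left analog: (19 - 45) mod 360 = 334°
Right analog: (19 + 45) mod 360 = 64°
Analogous hues = 334° and 64°


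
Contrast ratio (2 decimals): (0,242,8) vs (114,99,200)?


Linearize each sRGB channel c=v/255: c/12.92 if c ≤ 0.04045 else ((c+0.055)/1.055)^2.4
L = 0.2126×R_lin + 0.7152×G_lin + 0.0722×B_lin
Color 1 (0,242,8):
  R=0: 0/255≈0.0000 ≤ 0.04045 → 0.0000/12.92 ≈ 0.00000
  G=242: 242/255≈0.9490 > 0.04045 → ((0.9490+0.055)/1.055)^2.4 ≈ 0.88792
  B=8: 8/255≈0.0314 ≤ 0.04045 → 0.0314/12.92 ≈ 0.00243
  L1 = 0.2126×0.00000 + 0.7152×0.88792 + 0.0722×0.00243 ≈ 0.63522
Color 2 (114,99,200):
  R=114: 114/255≈0.4471 > 0.04045 → ((0.4471+0.055)/1.055)^2.4 ≈ 0.16827
  G=99: 99/255≈0.3882 > 0.04045 → ((0.3882+0.055)/1.055)^2.4 ≈ 0.12477
  B=200: 200/255≈0.7843 > 0.04045 → ((0.7843+0.055)/1.055)^2.4 ≈ 0.57758
  L2 = 0.2126×0.16827 + 0.7152×0.12477 + 0.0722×0.57758 ≈ 0.16671
Lighter = 0.63522, Darker = 0.16671
Ratio = (L_lighter + 0.05) / (L_darker + 0.05)
Ratio = (0.63522 + 0.05) / (0.16671 + 0.05) = 0.68522 / 0.21671 ≈ 3.1619
Ratio ≈ 3.16:1


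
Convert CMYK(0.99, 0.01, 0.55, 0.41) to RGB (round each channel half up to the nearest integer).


R = 255 × (1-C) × (1-K) = 255 × 0.01 × 0.59 = 1.5045 → 2
G = 255 × (1-M) × (1-K) = 255 × 0.99 × 0.59 = 148.9455 → 149
B = 255 × (1-Y) × (1-K) = 255 × 0.45 × 0.59 = 67.7025 → 68
= RGB(2, 149, 68)


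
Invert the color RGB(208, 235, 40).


Invert: (255-R, 255-G, 255-B)
R: 255-208 = 47
G: 255-235 = 20
B: 255-40 = 215
= RGB(47, 20, 215)


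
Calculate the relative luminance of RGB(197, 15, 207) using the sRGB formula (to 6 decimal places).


Linearize each channel (sRGB transfer function): c = v/255; c_lin = c/12.92 if c ≤ 0.04045, else ((c+0.055)/1.055)^2.4
  R: 197/255 ≈ 0.772549 > 0.04045 → ((0.772549+0.055)/1.055)^2.4 ≈ 0.558340
  G: 15/255 ≈ 0.058824 > 0.04045 → ((0.058824+0.055)/1.055)^2.4 ≈ 0.004777
  B: 207/255 ≈ 0.811765 > 0.04045 → ((0.811765+0.055)/1.055)^2.4 ≈ 0.623960
R_lin = 0.558340, G_lin = 0.004777, B_lin = 0.623960
L = 0.2126×R + 0.7152×G + 0.0722×B
L = 0.2126×0.558340 + 0.7152×0.004777 + 0.0722×0.623960
L ≈ 0.167170


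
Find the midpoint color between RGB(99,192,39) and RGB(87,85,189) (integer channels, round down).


Midpoint: each channel = ⌊(C₁+C₂)/2⌋
R: ⌊(99+87)/2⌋ = 93
G: ⌊(192+85)/2⌋ = 138
B: ⌊(39+189)/2⌋ = 114
= RGB(93, 138, 114)


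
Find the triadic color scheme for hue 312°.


Triadic: equally spaced at 120° intervals
H1 = 312°
H2 = (312 + 120) mod 360 = 72°
H3 = (312 + 240) mod 360 = 192°
Triadic = 312°, 72°, 192°


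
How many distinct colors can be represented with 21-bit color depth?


Colors = 2^bits = 2^21
= 2,097,152 colors


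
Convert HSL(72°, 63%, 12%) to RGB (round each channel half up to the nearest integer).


H=72°, S=0.63, L=0.12
C = (1-|2L-1|)×S = (1-|-0.76|)×0.63 = 0.1512
H' = H/60 = 72/60 ≈ 1.2000; X = C×(1-|H' mod 2 - 1|) = 0.12096
m = L - C/2 = 0.12 - 0.0756 = 0.0444
Sector ⌊H'⌋ = 1 → (R',G',B') = (0.12096, 0.1512, 0.0)
RGB = ((R'+m)×255, (G'+m)×255, (B'+m)×255) = (42.1668, 49.878, 11.322)
Round half up → RGB(42, 50, 11)


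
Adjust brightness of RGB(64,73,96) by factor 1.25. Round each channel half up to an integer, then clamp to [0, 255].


Multiply each channel by 1.25, round half up, clamp to [0, 255]
R: 64×1.25 = 80
G: 73×1.25 = 91.25 → round → 91
B: 96×1.25 = 120
= RGB(80, 91, 120)


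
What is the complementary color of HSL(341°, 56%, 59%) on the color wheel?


Complement = opposite side of color wheel = hue + 180°
H' = (341 + 180) mod 360 = 161°
S and L unchanged.
= HSL(161°, 56%, 59%)


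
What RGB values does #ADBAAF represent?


AD → 173 (R)
BA → 186 (G)
AF → 175 (B)
= RGB(173, 186, 175)


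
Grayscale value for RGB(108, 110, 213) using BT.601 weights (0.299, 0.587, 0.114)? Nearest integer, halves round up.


Gray = 0.299×R + 0.587×G + 0.114×B
Gray = 0.299×108 + 0.587×110 + 0.114×213
Gray = 32.292 + 64.570 + 24.282
Gray = 121.144 → round half up → 121
Gray = 121


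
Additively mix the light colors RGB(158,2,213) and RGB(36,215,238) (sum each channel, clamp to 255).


Additive: each channel = min(255, C₁+C₂)
R: 158+36 = 194 → 194
G: 2+215 = 217 → 217
B: 213+238 = 451 → 255
= RGB(194, 217, 255)


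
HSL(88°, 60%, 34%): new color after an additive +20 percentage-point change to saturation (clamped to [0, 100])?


Original S = 60%
Adjustment = +20 percentage points
New S = 60 + (20) = 80
Clamp to [0, 100] → 80
= HSL(88°, 80%, 34%)


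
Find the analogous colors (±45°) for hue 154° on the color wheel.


Base hue: 154°
Left analog: (154 - 45) mod 360 = 109°
Right analog: (154 + 45) mod 360 = 199°
Analogous hues = 109° and 199°


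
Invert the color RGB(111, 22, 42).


Invert: (255-R, 255-G, 255-B)
R: 255-111 = 144
G: 255-22 = 233
B: 255-42 = 213
= RGB(144, 233, 213)


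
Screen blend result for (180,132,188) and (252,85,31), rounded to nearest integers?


Screen: C = 255 - (255-A)×(255-B)/255, rounded to nearest integer
R: 255 - (255-180)×(255-252)/255 = 255 - 225/255 ≈ 255 - 0.882 = 254.118 → 254
G: 255 - (255-132)×(255-85)/255 = 255 - 20910/255 ≈ 255 - 82.000 = 173.000 → 173
B: 255 - (255-188)×(255-31)/255 = 255 - 15008/255 ≈ 255 - 58.855 = 196.145 → 196
= RGB(254, 173, 196)


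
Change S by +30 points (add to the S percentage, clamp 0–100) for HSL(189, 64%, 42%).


Original S = 64%
Adjustment = +30 percentage points
New S = 64 + (30) = 94
Clamp to [0, 100] → 94
= HSL(189°, 94%, 42%)


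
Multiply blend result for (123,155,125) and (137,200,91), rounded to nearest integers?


Multiply: C = A×B/255, rounded to nearest integer
R: 123×137/255 = 16851/255 ≈ 66.082 → 66
G: 155×200/255 = 31000/255 ≈ 121.569 → 122
B: 125×91/255 = 11375/255 ≈ 44.608 → 45
= RGB(66, 122, 45)


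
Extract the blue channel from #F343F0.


Color: #F343F0
R = F3 = 243
G = 43 = 67
B = F0 = 240
Blue = 240


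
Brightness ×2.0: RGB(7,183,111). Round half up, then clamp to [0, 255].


Multiply each channel by 2.0, round half up, clamp to [0, 255]
R: 7×2.0 = 14
G: 183×2.0 = 366 → clamp → 255
B: 111×2.0 = 222
= RGB(14, 255, 222)


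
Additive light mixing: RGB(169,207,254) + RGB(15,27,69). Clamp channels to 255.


Additive: each channel = min(255, C₁+C₂)
R: 169+15 = 184 → 184
G: 207+27 = 234 → 234
B: 254+69 = 323 → 255
= RGB(184, 234, 255)


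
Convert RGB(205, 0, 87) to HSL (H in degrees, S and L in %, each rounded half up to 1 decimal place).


Normalize: R'=205/255≈0.8039, G'=0/255≈0.0000, B'=87/255≈0.3412
Max=205/255, Min=0/255, Δ=Max-Min=205/255
L = (Max+Min)/2 = (205+0)/510 = 205/510 = 0.40196… → L = 40.2%
L ≤ 0.5 → S = Δ/(Max+Min) = 205/(205+0) = 205/205 = 1 → S = 100.0%
(the 1/255 factors cancel in S and H, so raw channel differences can be used)
Max is R' → H = 60 × (((G-B)/Δ) mod 6) = 60 × (((0-87)/205) mod 6)
  (-87)/205 = -0.4243…; negative, so add 6 → 5.5756…
  H = 60 × 5.5756… = 334.536…° → H = 334.5°
= HSL(334.5°, 100.0%, 40.2%)


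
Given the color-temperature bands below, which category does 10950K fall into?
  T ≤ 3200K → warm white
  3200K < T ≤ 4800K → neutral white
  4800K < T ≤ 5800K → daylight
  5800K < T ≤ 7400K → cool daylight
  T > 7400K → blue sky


Temperature: 10950K
10950K > 7400K → blue sky
Classification: blue sky


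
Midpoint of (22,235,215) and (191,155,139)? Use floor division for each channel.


Midpoint: each channel = ⌊(C₁+C₂)/2⌋
R: ⌊(22+191)/2⌋ = 106
G: ⌊(235+155)/2⌋ = 195
B: ⌊(215+139)/2⌋ = 177
= RGB(106, 195, 177)


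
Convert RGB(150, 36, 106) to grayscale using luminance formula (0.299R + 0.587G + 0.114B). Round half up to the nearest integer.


Gray = 0.299×R + 0.587×G + 0.114×B
Gray = 0.299×150 + 0.587×36 + 0.114×106
Gray = 44.850 + 21.132 + 12.084
Gray = 78.066 → round half up → 78
Gray = 78


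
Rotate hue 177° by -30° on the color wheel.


New hue = (H + rotation) mod 360
New hue = (177 -30) mod 360
= 147 mod 360
= 147°


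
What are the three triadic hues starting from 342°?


Triadic: equally spaced at 120° intervals
H1 = 342°
H2 = (342 + 120) mod 360 = 102°
H3 = (342 + 240) mod 360 = 222°
Triadic = 342°, 102°, 222°


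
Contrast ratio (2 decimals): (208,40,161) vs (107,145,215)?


Linearize each sRGB channel c=v/255: c/12.92 if c ≤ 0.04045 else ((c+0.055)/1.055)^2.4
L = 0.2126×R_lin + 0.7152×G_lin + 0.0722×B_lin
Color 1 (208,40,161):
  R=208: 208/255≈0.8157 > 0.04045 → ((0.8157+0.055)/1.055)^2.4 ≈ 0.63076
  G=40: 40/255≈0.1569 > 0.04045 → ((0.1569+0.055)/1.055)^2.4 ≈ 0.02122
  B=161: 161/255≈0.6314 > 0.04045 → ((0.6314+0.055)/1.055)^2.4 ≈ 0.35640
  L1 = 0.2126×0.63076 + 0.7152×0.02122 + 0.0722×0.35640 ≈ 0.17501
Color 2 (107,145,215):
  R=107: 107/255≈0.4196 > 0.04045 → ((0.4196+0.055)/1.055)^2.4 ≈ 0.14703
  G=145: 145/255≈0.5686 > 0.04045 → ((0.5686+0.055)/1.055)^2.4 ≈ 0.28315
  B=215: 215/255≈0.8431 > 0.04045 → ((0.8431+0.055)/1.055)^2.4 ≈ 0.67954
  L2 = 0.2126×0.14703 + 0.7152×0.28315 + 0.0722×0.67954 ≈ 0.28283
Lighter = 0.28283, Darker = 0.17501
Ratio = (L_lighter + 0.05) / (L_darker + 0.05)
Ratio = (0.28283 + 0.05) / (0.17501 + 0.05) = 0.33283 / 0.22501 ≈ 1.4792
Ratio ≈ 1.48:1


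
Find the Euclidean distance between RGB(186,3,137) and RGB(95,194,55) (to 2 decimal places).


d = √[(R₁-R₂)² + (G₁-G₂)² + (B₁-B₂)²]
d = √[(186-95)² + (3-194)² + (137-55)²]
d = √[8281 + 36481 + 6724]
d = √51486
d ≈ 226.91


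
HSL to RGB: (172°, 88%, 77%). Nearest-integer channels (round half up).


H=172°, S=0.88, L=0.77
C = (1-|2L-1|)×S = (1-|0.54|)×0.88 = 0.4048
H' = H/60 = 172/60 ≈ 2.8667; X = C×(1-|H' mod 2 - 1|) ≈ 0.3508
m = L - C/2 = 0.77 - 0.2024 = 0.5676
Sector ⌊H'⌋ = 2 → (R',G',B') = (0.0, 0.4048, ≈0.3508)
RGB = ((R'+m)×255, (G'+m)×255, (B'+m)×255) = (144.738, 247.962, 234.1988)
Round half up → RGB(145, 248, 234)


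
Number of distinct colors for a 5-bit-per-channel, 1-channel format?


Total bits = 5 bits/channel × 1 channels = 5 bits
Distinct colors = 2^5
= 32 colors


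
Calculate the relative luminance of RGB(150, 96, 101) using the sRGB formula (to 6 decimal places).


Linearize each channel (sRGB transfer function): c = v/255; c_lin = c/12.92 if c ≤ 0.04045, else ((c+0.055)/1.055)^2.4
  R: 150/255 ≈ 0.588235 > 0.04045 → ((0.588235+0.055)/1.055)^2.4 ≈ 0.304987
  G: 96/255 ≈ 0.376471 > 0.04045 → ((0.376471+0.055)/1.055)^2.4 ≈ 0.116971
  B: 101/255 ≈ 0.396078 > 0.04045 → ((0.396078+0.055)/1.055)^2.4 ≈ 0.130136
R_lin = 0.304987, G_lin = 0.116971, B_lin = 0.130136
L = 0.2126×R + 0.7152×G + 0.0722×B
L = 0.2126×0.304987 + 0.7152×0.116971 + 0.0722×0.130136
L ≈ 0.157894


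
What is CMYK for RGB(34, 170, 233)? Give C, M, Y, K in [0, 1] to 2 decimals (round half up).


R'=34/255≈0.1333, G'=170/255≈0.6667, B'=233/255≈0.9137
K = 1 - max(R',G',B') = 1 - 233/255 = 22/255 = 0.08627… → 0.09
(1-R'-K)/(1-K) simplifies to (max-R)/max with max = 233:
C = (233-34)/233 = 199/233 = 0.85407… → 0.85
M = (233-170)/233 = 63/233 = 0.27038… → 0.27
Y = (233-233)/233 = 0/233 = 0 → 0.00
= CMYK(0.85, 0.27, 0.00, 0.09)


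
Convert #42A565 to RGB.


42 → 66 (R)
A5 → 165 (G)
65 → 101 (B)
= RGB(66, 165, 101)


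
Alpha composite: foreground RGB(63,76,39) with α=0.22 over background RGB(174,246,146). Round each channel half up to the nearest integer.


C = α×F + (1-α)×B, with 1-α = 0.78
R: 0.22×63 + 0.78×174 = 13.86 + 135.72 = 149.58 → 150
G: 0.22×76 + 0.78×246 = 16.72 + 191.88 = 208.60 → 209
B: 0.22×39 + 0.78×146 = 8.58 + 113.88 = 122.46 → 122
= RGB(150, 209, 122)


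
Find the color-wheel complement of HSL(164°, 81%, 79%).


Complement = opposite side of color wheel = hue + 180°
H' = (164 + 180) mod 360 = 344°
S and L unchanged.
= HSL(344°, 81%, 79%)


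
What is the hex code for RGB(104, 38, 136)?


R = 104 → 68 (hex)
G = 38 → 26 (hex)
B = 136 → 88 (hex)
Hex = #682688


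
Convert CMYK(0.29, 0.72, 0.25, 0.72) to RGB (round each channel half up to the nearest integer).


R = 255 × (1-C) × (1-K) = 255 × 0.71 × 0.28 = 50.694 → 51
G = 255 × (1-M) × (1-K) = 255 × 0.28 × 0.28 = 19.992 → 20
B = 255 × (1-Y) × (1-K) = 255 × 0.75 × 0.28 = 53.55 → 54
= RGB(51, 20, 54)


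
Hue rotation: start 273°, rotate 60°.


New hue = (H + rotation) mod 360
New hue = (273 + 60) mod 360
= 333 mod 360
= 333°


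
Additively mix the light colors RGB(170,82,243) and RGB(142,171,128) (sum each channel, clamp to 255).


Additive: each channel = min(255, C₁+C₂)
R: 170+142 = 312 → 255
G: 82+171 = 253 → 253
B: 243+128 = 371 → 255
= RGB(255, 253, 255)


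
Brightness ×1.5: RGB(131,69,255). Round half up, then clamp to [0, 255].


Multiply each channel by 1.5, round half up, clamp to [0, 255]
R: 131×1.5 = 196.5 → round → 197
G: 69×1.5 = 103.5 → round → 104
B: 255×1.5 = 382.5 → round → 383 → clamp → 255
= RGB(197, 104, 255)


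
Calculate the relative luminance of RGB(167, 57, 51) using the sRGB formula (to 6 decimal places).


Linearize each channel (sRGB transfer function): c = v/255; c_lin = c/12.92 if c ≤ 0.04045, else ((c+0.055)/1.055)^2.4
  R: 167/255 ≈ 0.654902 > 0.04045 → ((0.654902+0.055)/1.055)^2.4 ≈ 0.386429
  G: 57/255 ≈ 0.223529 > 0.04045 → ((0.223529+0.055)/1.055)^2.4 ≈ 0.040915
  B: 51/255 ≈ 0.200000 > 0.04045 → ((0.200000+0.055)/1.055)^2.4 ≈ 0.033105
R_lin = 0.386429, G_lin = 0.040915, B_lin = 0.033105
L = 0.2126×R + 0.7152×G + 0.0722×B
L = 0.2126×0.386429 + 0.7152×0.040915 + 0.0722×0.033105
L ≈ 0.113808


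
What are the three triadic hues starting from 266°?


Triadic: equally spaced at 120° intervals
H1 = 266°
H2 = (266 + 120) mod 360 = 26°
H3 = (266 + 240) mod 360 = 146°
Triadic = 266°, 26°, 146°


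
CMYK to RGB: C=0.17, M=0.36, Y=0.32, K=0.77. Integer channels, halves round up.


R = 255 × (1-C) × (1-K) = 255 × 0.83 × 0.23 = 48.6795 → 49
G = 255 × (1-M) × (1-K) = 255 × 0.64 × 0.23 = 37.536 → 38
B = 255 × (1-Y) × (1-K) = 255 × 0.68 × 0.23 = 39.882 → 40
= RGB(49, 38, 40)


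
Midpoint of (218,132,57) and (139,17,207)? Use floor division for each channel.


Midpoint: each channel = ⌊(C₁+C₂)/2⌋
R: ⌊(218+139)/2⌋ = 178
G: ⌊(132+17)/2⌋ = 74
B: ⌊(57+207)/2⌋ = 132
= RGB(178, 74, 132)


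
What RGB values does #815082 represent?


81 → 129 (R)
50 → 80 (G)
82 → 130 (B)
= RGB(129, 80, 130)


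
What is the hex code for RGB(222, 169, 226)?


R = 222 → DE (hex)
G = 169 → A9 (hex)
B = 226 → E2 (hex)
Hex = #DEA9E2


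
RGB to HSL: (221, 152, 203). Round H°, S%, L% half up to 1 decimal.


Normalize: R'=221/255≈0.8667, G'=152/255≈0.5961, B'=203/255≈0.7961
Max=221/255, Min=152/255, Δ=Max-Min=69/255
L = (Max+Min)/2 = (221+152)/510 = 373/510 = 0.73137… → L = 73.1%
L > 0.5 → S = Δ/(2-Max-Min) = 69/(510-221-152) = 69/137 = 0.50364… → S = 50.4%
(the 1/255 factors cancel in S and H, so raw channel differences can be used)
Max is R' → H = 60 × (((G-B)/Δ) mod 6) = 60 × (((152-203)/69) mod 6)
  (-51)/69 = -0.7391…; negative, so add 6 → 5.2608…
  H = 60 × 5.2608… = 315.652…° → H = 315.7°
= HSL(315.7°, 50.4%, 73.1%)


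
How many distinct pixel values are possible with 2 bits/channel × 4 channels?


Total bits = 2 bits/channel × 4 channels = 8 bits
Distinct pixel values = 2^8
= 256 pixel values


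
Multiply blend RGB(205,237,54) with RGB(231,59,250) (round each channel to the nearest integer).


Multiply: C = A×B/255, rounded to nearest integer
R: 205×231/255 = 47355/255 ≈ 185.706 → 186
G: 237×59/255 = 13983/255 ≈ 54.835 → 55
B: 54×250/255 = 13500/255 ≈ 52.941 → 53
= RGB(186, 55, 53)


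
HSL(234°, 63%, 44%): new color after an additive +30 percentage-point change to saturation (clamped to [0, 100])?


Original S = 63%
Adjustment = +30 percentage points
New S = 63 + (30) = 93
Clamp to [0, 100] → 93
= HSL(234°, 93%, 44%)


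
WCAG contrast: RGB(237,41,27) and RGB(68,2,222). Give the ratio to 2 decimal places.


Linearize each sRGB channel c=v/255: c/12.92 if c ≤ 0.04045 else ((c+0.055)/1.055)^2.4
L = 0.2126×R_lin + 0.7152×G_lin + 0.0722×B_lin
Color 1 (237,41,27):
  R=237: 237/255≈0.9294 > 0.04045 → ((0.9294+0.055)/1.055)^2.4 ≈ 0.84687
  G=41: 41/255≈0.1608 > 0.04045 → ((0.1608+0.055)/1.055)^2.4 ≈ 0.02217
  B=27: 27/255≈0.1059 > 0.04045 → ((0.1059+0.055)/1.055)^2.4 ≈ 0.01096
  L1 = 0.2126×0.84687 + 0.7152×0.02217 + 0.0722×0.01096 ≈ 0.19670
Color 2 (68,2,222):
  R=68: 68/255≈0.2667 > 0.04045 → ((0.2667+0.055)/1.055)^2.4 ≈ 0.05781
  G=2: 2/255≈0.0078 ≤ 0.04045 → 0.0078/12.92 ≈ 0.00061
  B=222: 222/255≈0.8706 > 0.04045 → ((0.8706+0.055)/1.055)^2.4 ≈ 0.73046
  L2 = 0.2126×0.05781 + 0.7152×0.00061 + 0.0722×0.73046 ≈ 0.06546
Lighter = 0.19670, Darker = 0.06546
Ratio = (L_lighter + 0.05) / (L_darker + 0.05)
Ratio = (0.19670 + 0.05) / (0.06546 + 0.05) = 0.24670 / 0.11546 ≈ 2.1366
Ratio ≈ 2.14:1


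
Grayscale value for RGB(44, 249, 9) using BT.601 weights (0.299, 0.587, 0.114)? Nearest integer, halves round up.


Gray = 0.299×R + 0.587×G + 0.114×B
Gray = 0.299×44 + 0.587×249 + 0.114×9
Gray = 13.156 + 146.163 + 1.026
Gray = 160.345 → round half up → 160
Gray = 160


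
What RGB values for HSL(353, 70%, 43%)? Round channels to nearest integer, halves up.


H=353°, S=0.70, L=0.43
C = (1-|2L-1|)×S = (1-|-0.14|)×0.70 = 0.602
H' = H/60 = 353/60 ≈ 5.8833; X = C×(1-|H' mod 2 - 1|) ≈ 0.0702
m = L - C/2 = 0.43 - 0.301 = 0.129
Sector ⌊H'⌋ = 5 → (R',G',B') = (0.602, 0.0, ≈0.0702)
RGB = ((R'+m)×255, (G'+m)×255, (B'+m)×255) = (186.405, 32.895, 50.8045)
Round half up → RGB(186, 33, 51)


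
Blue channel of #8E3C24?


Color: #8E3C24
R = 8E = 142
G = 3C = 60
B = 24 = 36
Blue = 36


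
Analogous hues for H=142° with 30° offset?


Base hue: 142°
Left analog: (142 - 30) mod 360 = 112°
Right analog: (142 + 30) mod 360 = 172°
Analogous hues = 112° and 172°


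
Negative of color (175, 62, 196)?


Invert: (255-R, 255-G, 255-B)
R: 255-175 = 80
G: 255-62 = 193
B: 255-196 = 59
= RGB(80, 193, 59)


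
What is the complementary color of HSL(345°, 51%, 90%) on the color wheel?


Complement = opposite side of color wheel = hue + 180°
H' = (345 + 180) mod 360 = 165°
S and L unchanged.
= HSL(165°, 51%, 90%)


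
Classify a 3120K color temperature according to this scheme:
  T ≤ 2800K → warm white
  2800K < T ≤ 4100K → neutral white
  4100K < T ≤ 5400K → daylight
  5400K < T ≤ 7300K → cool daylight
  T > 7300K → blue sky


Temperature: 3120K
2800K < 3120K ≤ 4100K → neutral white
Classification: neutral white


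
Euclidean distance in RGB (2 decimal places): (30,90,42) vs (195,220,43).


d = √[(R₁-R₂)² + (G₁-G₂)² + (B₁-B₂)²]
d = √[(30-195)² + (90-220)² + (42-43)²]
d = √[27225 + 16900 + 1]
d = √44126
d ≈ 210.06


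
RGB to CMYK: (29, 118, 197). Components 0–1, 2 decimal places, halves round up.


R'=29/255≈0.1137, G'=118/255≈0.4627, B'=197/255≈0.7725
K = 1 - max(R',G',B') = 1 - 197/255 = 58/255 = 0.22745… → 0.23
(1-R'-K)/(1-K) simplifies to (max-R)/max with max = 197:
C = (197-29)/197 = 168/197 = 0.85279… → 0.85
M = (197-118)/197 = 79/197 = 0.40101… → 0.40
Y = (197-197)/197 = 0/197 = 0 → 0.00
= CMYK(0.85, 0.40, 0.00, 0.23)


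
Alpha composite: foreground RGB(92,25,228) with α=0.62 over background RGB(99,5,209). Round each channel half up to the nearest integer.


C = α×F + (1-α)×B, with 1-α = 0.38
R: 0.62×92 + 0.38×99 = 57.04 + 37.62 = 94.66 → 95
G: 0.62×25 + 0.38×5 = 15.50 + 1.90 = 17.40 → 17
B: 0.62×228 + 0.38×209 = 141.36 + 79.42 = 220.78 → 221
= RGB(95, 17, 221)


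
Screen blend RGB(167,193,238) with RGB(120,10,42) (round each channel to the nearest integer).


Screen: C = 255 - (255-A)×(255-B)/255, rounded to nearest integer
R: 255 - (255-167)×(255-120)/255 = 255 - 11880/255 ≈ 255 - 46.588 = 208.412 → 208
G: 255 - (255-193)×(255-10)/255 = 255 - 15190/255 ≈ 255 - 59.569 = 195.431 → 195
B: 255 - (255-238)×(255-42)/255 = 255 - 3621/255 ≈ 255 - 14.200 = 240.800 → 241
= RGB(208, 195, 241)


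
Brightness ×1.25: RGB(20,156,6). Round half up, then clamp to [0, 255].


Multiply each channel by 1.25, round half up, clamp to [0, 255]
R: 20×1.25 = 25
G: 156×1.25 = 195
B: 6×1.25 = 7.5 → round → 8
= RGB(25, 195, 8)


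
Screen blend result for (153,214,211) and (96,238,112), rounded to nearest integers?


Screen: C = 255 - (255-A)×(255-B)/255, rounded to nearest integer
R: 255 - (255-153)×(255-96)/255 = 255 - 16218/255 ≈ 255 - 63.600 = 191.400 → 191
G: 255 - (255-214)×(255-238)/255 = 255 - 697/255 ≈ 255 - 2.733 = 252.267 → 252
B: 255 - (255-211)×(255-112)/255 = 255 - 6292/255 ≈ 255 - 24.675 = 230.325 → 230
= RGB(191, 252, 230)


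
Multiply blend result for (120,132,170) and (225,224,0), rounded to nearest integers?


Multiply: C = A×B/255, rounded to nearest integer
R: 120×225/255 = 27000/255 ≈ 105.882 → 106
G: 132×224/255 = 29568/255 ≈ 115.953 → 116
B: 170×0/255 = 0/255 ≈ 0.000 → 0
= RGB(106, 116, 0)


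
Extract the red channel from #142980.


Color: #142980
R = 14 = 20
G = 29 = 41
B = 80 = 128
Red = 20


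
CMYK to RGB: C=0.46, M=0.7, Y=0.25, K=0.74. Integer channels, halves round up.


R = 255 × (1-C) × (1-K) = 255 × 0.54 × 0.26 = 35.802 → 36
G = 255 × (1-M) × (1-K) = 255 × 0.30 × 0.26 = 19.89 → 20
B = 255 × (1-Y) × (1-K) = 255 × 0.75 × 0.26 = 49.725 → 50
= RGB(36, 20, 50)


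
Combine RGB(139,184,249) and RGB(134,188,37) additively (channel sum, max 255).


Additive: each channel = min(255, C₁+C₂)
R: 139+134 = 273 → 255
G: 184+188 = 372 → 255
B: 249+37 = 286 → 255
= RGB(255, 255, 255)


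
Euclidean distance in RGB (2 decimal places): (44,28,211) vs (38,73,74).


d = √[(R₁-R₂)² + (G₁-G₂)² + (B₁-B₂)²]
d = √[(44-38)² + (28-73)² + (211-74)²]
d = √[36 + 2025 + 18769]
d = √20830
d ≈ 144.33


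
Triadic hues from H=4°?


Triadic: equally spaced at 120° intervals
H1 = 4°
H2 = (4 + 120) mod 360 = 124°
H3 = (4 + 240) mod 360 = 244°
Triadic = 4°, 124°, 244°


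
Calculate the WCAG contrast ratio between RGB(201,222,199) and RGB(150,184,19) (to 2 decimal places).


Linearize each sRGB channel c=v/255: c/12.92 if c ≤ 0.04045 else ((c+0.055)/1.055)^2.4
L = 0.2126×R_lin + 0.7152×G_lin + 0.0722×B_lin
Color 1 (201,222,199):
  R=201: 201/255≈0.7882 > 0.04045 → ((0.7882+0.055)/1.055)^2.4 ≈ 0.58408
  G=222: 222/255≈0.8706 > 0.04045 → ((0.8706+0.055)/1.055)^2.4 ≈ 0.73046
  B=199: 199/255≈0.7804 > 0.04045 → ((0.7804+0.055)/1.055)^2.4 ≈ 0.57112
  L1 = 0.2126×0.58408 + 0.7152×0.73046 + 0.0722×0.57112 ≈ 0.68784
Color 2 (150,184,19):
  R=150: 150/255≈0.5882 > 0.04045 → ((0.5882+0.055)/1.055)^2.4 ≈ 0.30499
  G=184: 184/255≈0.7216 > 0.04045 → ((0.7216+0.055)/1.055)^2.4 ≈ 0.47932
  B=19: 19/255≈0.0745 > 0.04045 → ((0.0745+0.055)/1.055)^2.4 ≈ 0.00651
  L2 = 0.2126×0.30499 + 0.7152×0.47932 + 0.0722×0.00651 ≈ 0.40812
Lighter = 0.68784, Darker = 0.40812
Ratio = (L_lighter + 0.05) / (L_darker + 0.05)
Ratio = (0.68784 + 0.05) / (0.40812 + 0.05) = 0.73784 / 0.45812 ≈ 1.6106
Ratio ≈ 1.61:1


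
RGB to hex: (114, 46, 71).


R = 114 → 72 (hex)
G = 46 → 2E (hex)
B = 71 → 47 (hex)
Hex = #722E47


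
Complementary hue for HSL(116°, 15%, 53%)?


Complement = opposite side of color wheel = hue + 180°
H' = (116 + 180) mod 360 = 296°
S and L unchanged.
= HSL(296°, 15%, 53%)


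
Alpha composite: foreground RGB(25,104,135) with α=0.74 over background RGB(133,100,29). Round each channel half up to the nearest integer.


C = α×F + (1-α)×B, with 1-α = 0.26
R: 0.74×25 + 0.26×133 = 18.50 + 34.58 = 53.08 → 53
G: 0.74×104 + 0.26×100 = 76.96 + 26.00 = 102.96 → 103
B: 0.74×135 + 0.26×29 = 99.90 + 7.54 = 107.44 → 107
= RGB(53, 103, 107)


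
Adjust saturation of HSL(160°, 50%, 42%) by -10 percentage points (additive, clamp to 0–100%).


Original S = 50%
Adjustment = -10 percentage points
New S = 50 + (-10) = 40
Clamp to [0, 100] → 40
= HSL(160°, 40%, 42%)


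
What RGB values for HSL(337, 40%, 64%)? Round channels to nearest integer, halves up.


H=337°, S=0.40, L=0.64
C = (1-|2L-1|)×S = (1-|0.28|)×0.40 = 0.288
H' = H/60 = 337/60 ≈ 5.6167; X = C×(1-|H' mod 2 - 1|) = 0.1104
m = L - C/2 = 0.64 - 0.144 = 0.496
Sector ⌊H'⌋ = 5 → (R',G',B') = (0.288, 0.0, 0.1104)
RGB = ((R'+m)×255, (G'+m)×255, (B'+m)×255) = (199.92, 126.48, 154.632)
Round half up → RGB(200, 126, 155)


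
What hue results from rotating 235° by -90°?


New hue = (H + rotation) mod 360
New hue = (235 -90) mod 360
= 145 mod 360
= 145°


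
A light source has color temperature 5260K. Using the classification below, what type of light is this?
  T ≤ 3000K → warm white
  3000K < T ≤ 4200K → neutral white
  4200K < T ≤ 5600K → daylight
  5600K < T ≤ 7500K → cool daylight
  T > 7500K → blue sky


Temperature: 5260K
4200K < 5260K ≤ 5600K → daylight
Classification: daylight


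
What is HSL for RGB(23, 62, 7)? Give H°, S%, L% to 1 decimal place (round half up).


Normalize: R'=23/255≈0.0902, G'=62/255≈0.2431, B'=7/255≈0.0275
Max=62/255, Min=7/255, Δ=Max-Min=55/255
L = (Max+Min)/2 = (62+7)/510 = 69/510 = 0.13529… → L = 13.5%
L ≤ 0.5 → S = Δ/(Max+Min) = 55/(62+7) = 55/69 = 0.79710… → S = 79.7%
(the 1/255 factors cancel in S and H, so raw channel differences can be used)
Max is G' → H = 60 × ((B-R)/Δ + 2) = 60 × ((7-23)/55 + 2)
  -16/55 + 2 = -0.2909… + 2 = 1.7090…
  H = 60 × 1.7090… = 102.545…° → H = 102.5°
= HSL(102.5°, 79.7%, 13.5%)


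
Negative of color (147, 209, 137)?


Invert: (255-R, 255-G, 255-B)
R: 255-147 = 108
G: 255-209 = 46
B: 255-137 = 118
= RGB(108, 46, 118)


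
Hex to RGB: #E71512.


E7 → 231 (R)
15 → 21 (G)
12 → 18 (B)
= RGB(231, 21, 18)


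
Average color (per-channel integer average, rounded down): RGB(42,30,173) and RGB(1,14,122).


Midpoint: each channel = ⌊(C₁+C₂)/2⌋
R: ⌊(42+1)/2⌋ = 21
G: ⌊(30+14)/2⌋ = 22
B: ⌊(173+122)/2⌋ = 147
= RGB(21, 22, 147)


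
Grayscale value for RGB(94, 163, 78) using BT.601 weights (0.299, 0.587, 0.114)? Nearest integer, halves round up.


Gray = 0.299×R + 0.587×G + 0.114×B
Gray = 0.299×94 + 0.587×163 + 0.114×78
Gray = 28.106 + 95.681 + 8.892
Gray = 132.679 → round half up → 133
Gray = 133


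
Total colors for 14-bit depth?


Colors = 2^bits = 2^14
= 16,384 colors


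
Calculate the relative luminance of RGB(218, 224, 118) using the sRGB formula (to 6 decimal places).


Linearize each channel (sRGB transfer function): c = v/255; c_lin = c/12.92 if c ≤ 0.04045, else ((c+0.055)/1.055)^2.4
  R: 218/255 ≈ 0.854902 > 0.04045 → ((0.854902+0.055)/1.055)^2.4 ≈ 0.701102
  G: 224/255 ≈ 0.878431 > 0.04045 → ((0.878431+0.055)/1.055)^2.4 ≈ 0.745404
  B: 118/255 ≈ 0.462745 > 0.04045 → ((0.462745+0.055)/1.055)^2.4 ≈ 0.181164
R_lin = 0.701102, G_lin = 0.745404, B_lin = 0.181164
L = 0.2126×R + 0.7152×G + 0.0722×B
L = 0.2126×0.701102 + 0.7152×0.745404 + 0.0722×0.181164
L ≈ 0.695247


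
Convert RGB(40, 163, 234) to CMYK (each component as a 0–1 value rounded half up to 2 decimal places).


R'=40/255≈0.1569, G'=163/255≈0.6392, B'=234/255≈0.9176
K = 1 - max(R',G',B') = 1 - 234/255 = 21/255 = 0.08235… → 0.08
(1-R'-K)/(1-K) simplifies to (max-R)/max with max = 234:
C = (234-40)/234 = 194/234 = 0.82905… → 0.83
M = (234-163)/234 = 71/234 = 0.30341… → 0.30
Y = (234-234)/234 = 0/234 = 0 → 0.00
= CMYK(0.83, 0.30, 0.00, 0.08)


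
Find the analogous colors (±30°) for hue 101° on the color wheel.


Base hue: 101°
Left analog: (101 - 30) mod 360 = 71°
Right analog: (101 + 30) mod 360 = 131°
Analogous hues = 71° and 131°


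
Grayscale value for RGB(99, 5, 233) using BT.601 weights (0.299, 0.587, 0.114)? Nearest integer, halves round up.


Gray = 0.299×R + 0.587×G + 0.114×B
Gray = 0.299×99 + 0.587×5 + 0.114×233
Gray = 29.601 + 2.935 + 26.562
Gray = 59.098 → round half up → 59
Gray = 59


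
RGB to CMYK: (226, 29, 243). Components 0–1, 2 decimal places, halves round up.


R'=226/255≈0.8863, G'=29/255≈0.1137, B'=243/255≈0.9529
K = 1 - max(R',G',B') = 1 - 243/255 = 12/255 = 0.04705… → 0.05
(1-R'-K)/(1-K) simplifies to (max-R)/max with max = 243:
C = (243-226)/243 = 17/243 = 0.06995… → 0.07
M = (243-29)/243 = 214/243 = 0.88065… → 0.88
Y = (243-243)/243 = 0/243 = 0 → 0.00
= CMYK(0.07, 0.88, 0.00, 0.05)


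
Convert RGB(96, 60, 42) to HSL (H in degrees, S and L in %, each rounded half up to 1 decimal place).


Normalize: R'=96/255≈0.3765, G'=60/255≈0.2353, B'=42/255≈0.1647
Max=96/255, Min=42/255, Δ=Max-Min=54/255
L = (Max+Min)/2 = (96+42)/510 = 138/510 = 0.27058… → L = 27.1%
L ≤ 0.5 → S = Δ/(Max+Min) = 54/(96+42) = 54/138 = 0.39130… → S = 39.1%
(the 1/255 factors cancel in S and H, so raw channel differences can be used)
Max is R' → H = 60 × (((G-B)/Δ) mod 6) = 60 × (((60-42)/54) mod 6)
  18/54 = 0.3333…
  H = 60 × 0.3333… = 20° → H = 20.0°
= HSL(20.0°, 39.1%, 27.1%)


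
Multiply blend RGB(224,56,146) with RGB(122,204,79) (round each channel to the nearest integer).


Multiply: C = A×B/255, rounded to nearest integer
R: 224×122/255 = 27328/255 ≈ 107.169 → 107
G: 56×204/255 = 11424/255 ≈ 44.800 → 45
B: 146×79/255 = 11534/255 ≈ 45.231 → 45
= RGB(107, 45, 45)


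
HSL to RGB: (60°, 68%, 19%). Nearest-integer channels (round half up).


H=60°, S=0.68, L=0.19
C = (1-|2L-1|)×S = (1-|-0.62|)×0.68 = 0.2584
H' = H/60 = 60/60 ≈ 1.0000; X = C×(1-|H' mod 2 - 1|) = 0.2584
m = L - C/2 = 0.19 - 0.1292 = 0.0608
Sector ⌊H'⌋ = 1 → (R',G',B') = (0.2584, 0.2584, 0.0)
RGB = ((R'+m)×255, (G'+m)×255, (B'+m)×255) = (81.396, 81.396, 15.504)
Round half up → RGB(81, 81, 16)


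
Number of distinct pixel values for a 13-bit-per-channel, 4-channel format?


Total bits = 13 bits/channel × 4 channels = 52 bits
Distinct pixel values = 2^52
= 4,503,599,627,370,496 pixel values


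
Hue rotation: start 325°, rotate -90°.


New hue = (H + rotation) mod 360
New hue = (325 -90) mod 360
= 235 mod 360
= 235°


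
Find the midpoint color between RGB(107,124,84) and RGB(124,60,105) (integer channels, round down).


Midpoint: each channel = ⌊(C₁+C₂)/2⌋
R: ⌊(107+124)/2⌋ = 115
G: ⌊(124+60)/2⌋ = 92
B: ⌊(84+105)/2⌋ = 94
= RGB(115, 92, 94)


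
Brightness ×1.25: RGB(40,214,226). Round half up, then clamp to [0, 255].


Multiply each channel by 1.25, round half up, clamp to [0, 255]
R: 40×1.25 = 50
G: 214×1.25 = 267.5 → round → 268 → clamp → 255
B: 226×1.25 = 282.5 → round → 283 → clamp → 255
= RGB(50, 255, 255)


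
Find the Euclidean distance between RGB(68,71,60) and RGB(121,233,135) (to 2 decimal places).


d = √[(R₁-R₂)² + (G₁-G₂)² + (B₁-B₂)²]
d = √[(68-121)² + (71-233)² + (60-135)²]
d = √[2809 + 26244 + 5625]
d = √34678
d ≈ 186.22


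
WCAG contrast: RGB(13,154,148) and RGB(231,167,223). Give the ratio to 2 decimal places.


Linearize each sRGB channel c=v/255: c/12.92 if c ≤ 0.04045 else ((c+0.055)/1.055)^2.4
L = 0.2126×R_lin + 0.7152×G_lin + 0.0722×B_lin
Color 1 (13,154,148):
  R=13: 13/255≈0.0510 > 0.04045 → ((0.0510+0.055)/1.055)^2.4 ≈ 0.00402
  G=154: 154/255≈0.6039 > 0.04045 → ((0.6039+0.055)/1.055)^2.4 ≈ 0.32314
  B=148: 148/255≈0.5804 > 0.04045 → ((0.5804+0.055)/1.055)^2.4 ≈ 0.29614
  L1 = 0.2126×0.00402 + 0.7152×0.32314 + 0.0722×0.29614 ≈ 0.25335
Color 2 (231,167,223):
  R=231: 231/255≈0.9059 > 0.04045 → ((0.9059+0.055)/1.055)^2.4 ≈ 0.79910
  G=167: 167/255≈0.6549 > 0.04045 → ((0.6549+0.055)/1.055)^2.4 ≈ 0.38643
  B=223: 223/255≈0.8745 > 0.04045 → ((0.8745+0.055)/1.055)^2.4 ≈ 0.73791
  L2 = 0.2126×0.79910 + 0.7152×0.38643 + 0.0722×0.73791 ≈ 0.49954
Lighter = 0.49954, Darker = 0.25335
Ratio = (L_lighter + 0.05) / (L_darker + 0.05)
Ratio = (0.49954 + 0.05) / (0.25335 + 0.05) = 0.54954 / 0.30335 ≈ 1.8116
Ratio ≈ 1.81:1


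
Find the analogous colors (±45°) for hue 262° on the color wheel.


Base hue: 262°
Left analog: (262 - 45) mod 360 = 217°
Right analog: (262 + 45) mod 360 = 307°
Analogous hues = 217° and 307°


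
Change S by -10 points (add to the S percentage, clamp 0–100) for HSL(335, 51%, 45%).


Original S = 51%
Adjustment = -10 percentage points
New S = 51 + (-10) = 41
Clamp to [0, 100] → 41
= HSL(335°, 41%, 45%)


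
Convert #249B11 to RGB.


24 → 36 (R)
9B → 155 (G)
11 → 17 (B)
= RGB(36, 155, 17)


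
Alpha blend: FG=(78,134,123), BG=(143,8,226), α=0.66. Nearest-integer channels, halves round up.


C = α×F + (1-α)×B, with 1-α = 0.34
R: 0.66×78 + 0.34×143 = 51.48 + 48.62 = 100.10 → 100
G: 0.66×134 + 0.34×8 = 88.44 + 2.72 = 91.16 → 91
B: 0.66×123 + 0.34×226 = 81.18 + 76.84 = 158.02 → 158
= RGB(100, 91, 158)


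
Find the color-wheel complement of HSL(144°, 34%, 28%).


Complement = opposite side of color wheel = hue + 180°
H' = (144 + 180) mod 360 = 324°
S and L unchanged.
= HSL(324°, 34%, 28%)


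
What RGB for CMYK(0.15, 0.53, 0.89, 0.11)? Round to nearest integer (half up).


R = 255 × (1-C) × (1-K) = 255 × 0.85 × 0.89 = 192.9075 → 193
G = 255 × (1-M) × (1-K) = 255 × 0.47 × 0.89 = 106.6665 → 107
B = 255 × (1-Y) × (1-K) = 255 × 0.11 × 0.89 = 24.9645 → 25
= RGB(193, 107, 25)


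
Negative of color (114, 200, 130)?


Invert: (255-R, 255-G, 255-B)
R: 255-114 = 141
G: 255-200 = 55
B: 255-130 = 125
= RGB(141, 55, 125)


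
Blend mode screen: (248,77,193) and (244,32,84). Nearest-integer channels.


Screen: C = 255 - (255-A)×(255-B)/255, rounded to nearest integer
R: 255 - (255-248)×(255-244)/255 = 255 - 77/255 ≈ 255 - 0.302 = 254.698 → 255
G: 255 - (255-77)×(255-32)/255 = 255 - 39694/255 ≈ 255 - 155.663 = 99.337 → 99
B: 255 - (255-193)×(255-84)/255 = 255 - 10602/255 ≈ 255 - 41.576 = 213.424 → 213
= RGB(255, 99, 213)


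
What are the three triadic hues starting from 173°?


Triadic: equally spaced at 120° intervals
H1 = 173°
H2 = (173 + 120) mod 360 = 293°
H3 = (173 + 240) mod 360 = 53°
Triadic = 173°, 293°, 53°
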